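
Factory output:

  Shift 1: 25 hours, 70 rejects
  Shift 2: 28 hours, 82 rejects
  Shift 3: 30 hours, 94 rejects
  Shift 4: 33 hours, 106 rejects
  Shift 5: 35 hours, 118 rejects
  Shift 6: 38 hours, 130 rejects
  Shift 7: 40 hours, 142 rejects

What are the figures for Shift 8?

43 hours, 154 rejects

For the hours, alternating steps +3, +2, +3, +2, …: 25, 28, 30, 33, 35, 38, 40 → 43.
Rejects goes 70, 82, 94, 106, 118, 130, 142 → 154 (+12 each step).
Combining the parts gives 43 hours, 154 rejects.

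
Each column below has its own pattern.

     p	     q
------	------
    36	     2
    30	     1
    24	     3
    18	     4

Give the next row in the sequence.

12  7

Column p goes 36, 30, 24, 18 → 12 (−6 each step).
Column q — each term is the sum of the two before it: 2, 1, 3, 4 → 7.
Putting it together: 12  7.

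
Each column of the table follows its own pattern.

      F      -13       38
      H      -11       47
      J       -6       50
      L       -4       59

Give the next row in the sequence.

Letter: letters move forward 2 places in the alphabet, so F, H, J, L → N.
Second component goes -13, -11, -6, -4 → 1 (alternating steps +2, +5, +2, +5, …).
Third component — alternating steps +9, +3, +9, +3, …: 38, 47, 50, 59 → 62.
So the next row is N  1  62.

N  1  62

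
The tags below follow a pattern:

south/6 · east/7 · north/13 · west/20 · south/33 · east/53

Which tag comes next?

Direction goes south, east, north, west, south, east → north (repeats south → east → north → west).
For the second component, each term is the sum of the two before it: 6, 7, 13, 20, 33, 53 → 86.
So the next tag is north/86.

north/86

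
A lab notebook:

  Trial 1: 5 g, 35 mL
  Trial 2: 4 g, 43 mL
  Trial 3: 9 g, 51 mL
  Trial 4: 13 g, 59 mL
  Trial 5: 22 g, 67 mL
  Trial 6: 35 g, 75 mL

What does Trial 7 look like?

57 g, 83 mL

G goes 5, 4, 9, 13, 22, 35 → 57 (each term is the sum of the two before it).
For the mL, +8 each step: 35, 43, 51, 59, 67, 75 → 83.
So the next line is 57 g, 83 mL.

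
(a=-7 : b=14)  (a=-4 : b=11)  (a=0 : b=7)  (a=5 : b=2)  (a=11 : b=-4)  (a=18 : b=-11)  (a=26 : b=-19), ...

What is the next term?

For the a, differences are 3, 4, 5, … (increasing by 1 each time): -7, -4, 0, 5, 11, 18, 26 → 35.
B: together with the a always sums to 7, so 14, 11, 7, 2, -4, -11, -19 → -28.
So the next term is (a=35 : b=-28).

(a=35 : b=-28)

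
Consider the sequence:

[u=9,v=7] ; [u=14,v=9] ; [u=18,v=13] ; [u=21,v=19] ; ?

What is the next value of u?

U: differences are 5, 4, 3, … (decreasing by 1 each time), so 9, 14, 18, 21 → 23.
V: differences are 2, 4, 6, … (increasing by 2 each time), so 7, 9, 13, 19 → 27.

23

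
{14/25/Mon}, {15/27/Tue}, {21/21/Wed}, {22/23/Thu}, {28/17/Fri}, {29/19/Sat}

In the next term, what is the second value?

13

For the first value, alternating steps +1, +6, +1, +6, …: 14, 15, 21, 22, 28, 29 → 35.
For the second value, alternating steps +2, −6, +2, −6, …: 25, 27, 21, 23, 17, 19 → 13.
Day: runs through the weekdays Mon→Sun; Mon, Tue, Wed, Thu, Fri, Sat → Sun.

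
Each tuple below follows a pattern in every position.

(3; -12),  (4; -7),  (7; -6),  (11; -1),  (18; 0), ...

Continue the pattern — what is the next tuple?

First coordinate: each term is the sum of the two before it; 3, 4, 7, 11, 18 → 29.
Second coordinate goes -12, -7, -6, -1, 0 → 5 (alternating steps +5, +1, +5, +1, …).
So the next tuple is (29; 5).

(29; 5)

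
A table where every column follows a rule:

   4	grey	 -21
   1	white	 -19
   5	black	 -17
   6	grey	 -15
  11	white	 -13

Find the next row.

First component goes 4, 1, 5, 6, 11 → 17 (each term is the sum of the two before it).
Shade: grey, white, black, grey, white → black (repeats grey → white → black).
Third component — +2 each step: -21, -19, -17, -15, -13 → -11.
Putting it together: 17  black  -11.

17  black  -11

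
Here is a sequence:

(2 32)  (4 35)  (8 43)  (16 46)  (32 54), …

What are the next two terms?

For the first slot, ×2 each step: 2, 4, 8, 16, 32 → 64 → 128.
Second slot goes 32, 35, 43, 46, 54 → 57 → 65 (alternating steps +3, +8, +3, +8, …).
Putting the parts together: (64 57) and then (128 65).

(64 57), (128 65)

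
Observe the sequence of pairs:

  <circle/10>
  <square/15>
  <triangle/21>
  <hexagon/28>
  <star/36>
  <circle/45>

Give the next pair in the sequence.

For the shape, repeats circle → square → triangle → hexagon → star: circle, square, triangle, hexagon, star, circle → square.
Second entry: 10, 15, 21, 28, 36, 45 → 55 (differences are 5, 6, 7, … (increasing by 1 each time)).
Putting it together: <square/55>.

<square/55>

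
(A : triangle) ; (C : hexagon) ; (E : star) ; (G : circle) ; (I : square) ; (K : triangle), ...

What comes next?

(M : hexagon)

Letter: letters move forward 2 places in the alphabet; A, C, E, G, I, K → M.
Shape: repeats triangle → hexagon → star → circle → square; triangle, hexagon, star, circle, square, triangle → hexagon.
So the next point is (M : hexagon).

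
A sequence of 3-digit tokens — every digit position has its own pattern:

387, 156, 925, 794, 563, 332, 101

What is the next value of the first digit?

9

First digit — −2 each step, mod 10: 3, 1, 9, 7, 5, 3, 1 → 9.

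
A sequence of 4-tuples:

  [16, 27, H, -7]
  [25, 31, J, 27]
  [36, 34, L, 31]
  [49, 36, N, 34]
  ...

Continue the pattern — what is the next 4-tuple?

First entry: perfect squares: 4², 5², 6², …, so 16, 25, 36, 49 → 64.
Second entry goes 27, 31, 34, 36 → 37 (differences are 4, 3, 2, … (decreasing by 1 each time)).
For the letter, letters move forward 2 places in the alphabet: H, J, L, N → P.
Fourth entry: -7, 27, 31, 34 → 36 (always the previous value of the second entry).
Combining the parts gives [64, 37, P, 36].

[64, 37, P, 36]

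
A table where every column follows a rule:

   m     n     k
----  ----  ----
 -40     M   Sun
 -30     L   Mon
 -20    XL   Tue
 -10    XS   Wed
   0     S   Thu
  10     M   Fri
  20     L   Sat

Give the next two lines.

30  XL  Sun; 40  XS  Mon

Column m: +10 each step; -40, -30, -20, -10, 0, 10, 20 → 30 → 40.
Column n — repeats M → L → XL → XS → S: M, L, XL, XS, S, M, L → XL → XS.
Column k: Sun, Mon, Tue, Wed, Thu, Fri, Sat → Sun → Mon (runs through the weekdays Mon→Sun).
So the next two lines are 30  XL  Sun and 40  XS  Mon.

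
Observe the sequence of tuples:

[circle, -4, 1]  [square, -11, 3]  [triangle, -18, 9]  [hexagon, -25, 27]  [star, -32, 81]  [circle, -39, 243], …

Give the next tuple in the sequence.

Shape goes circle, square, triangle, hexagon, star, circle → square (repeats circle → square → triangle → hexagon → star).
Second entry — −7 each step: -4, -11, -18, -25, -32, -39 → -46.
Third entry — ×3 each step: 1, 3, 9, 27, 81, 243 → 729.
Putting it together: [square, -46, 729].

[square, -46, 729]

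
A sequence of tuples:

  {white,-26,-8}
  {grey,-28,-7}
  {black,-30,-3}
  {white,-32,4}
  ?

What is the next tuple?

{grey,-34,14}

Shade: repeats white → grey → black; white, grey, black, white → grey.
Second coordinate: −2 each step, so -26, -28, -30, -32 → -34.
For the third coordinate, differences are 1, 4, 7, … (increasing by 3 each time): -8, -7, -3, 4 → 14.
Combining the parts gives {grey,-34,14}.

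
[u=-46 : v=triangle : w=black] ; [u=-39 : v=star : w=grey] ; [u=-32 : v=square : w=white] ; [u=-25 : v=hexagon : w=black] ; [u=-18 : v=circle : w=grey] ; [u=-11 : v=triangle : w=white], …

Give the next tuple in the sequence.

[u=-4 : v=star : w=black]

For the u, +7 each step: -46, -39, -32, -25, -18, -11 → -4.
V: repeats triangle → star → square → hexagon → circle, so triangle, star, square, hexagon, circle, triangle → star.
For the w, repeats black → grey → white: black, grey, white, black, grey, white → black.
Putting it together: [u=-4 : v=star : w=black].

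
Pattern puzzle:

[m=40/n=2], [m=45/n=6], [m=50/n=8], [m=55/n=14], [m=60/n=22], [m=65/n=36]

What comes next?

[m=70/n=58]

For the m, +5 each step: 40, 45, 50, 55, 60, 65 → 70.
N: each term is the sum of the two before it; 2, 6, 8, 14, 22, 36 → 58.
Combining the parts gives [m=70/n=58].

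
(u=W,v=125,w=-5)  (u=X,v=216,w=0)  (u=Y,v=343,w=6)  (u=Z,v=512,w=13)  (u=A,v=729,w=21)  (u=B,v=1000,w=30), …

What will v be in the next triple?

1331

U goes W, X, Y, Z, A, B → C (letters move forward 1 place in the alphabet, wrapping Z→A).
V — perfect cubes: 5³, 6³, 7³, …: 125, 216, 343, 512, 729, 1000 → 1331.
W: -5, 0, 6, 13, 21, 30 → 40 (differences are 5, 6, 7, … (increasing by 1 each time)).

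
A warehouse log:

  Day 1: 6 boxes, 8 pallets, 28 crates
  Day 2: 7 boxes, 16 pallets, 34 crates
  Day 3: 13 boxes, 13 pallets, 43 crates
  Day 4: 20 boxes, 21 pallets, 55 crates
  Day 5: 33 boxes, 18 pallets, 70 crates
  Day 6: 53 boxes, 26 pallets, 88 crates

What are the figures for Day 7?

86 boxes, 23 pallets, 109 crates

Boxes goes 6, 7, 13, 20, 33, 53 → 86 (each term is the sum of the two before it).
Pallets: alternating steps +8, −3, +8, −3, …; 8, 16, 13, 21, 18, 26 → 23.
For the crates, differences are 6, 9, 12, … (increasing by 3 each time): 28, 34, 43, 55, 70, 88 → 109.
Combining the parts gives 86 boxes, 23 pallets, 109 crates.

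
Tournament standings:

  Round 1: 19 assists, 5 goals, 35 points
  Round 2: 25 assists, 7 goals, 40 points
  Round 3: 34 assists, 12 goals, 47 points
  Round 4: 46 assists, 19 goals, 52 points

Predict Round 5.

61 assists, 31 goals, 59 points

For the assists, differences are 6, 9, 12, … (increasing by 3 each time): 19, 25, 34, 46 → 61.
Goals: 5, 7, 12, 19 → 31 (each term is the sum of the two before it).
Points goes 35, 40, 47, 52 → 59 (alternating steps +5, +7, +5, +7, …).
Combining the parts gives 61 assists, 31 goals, 59 points.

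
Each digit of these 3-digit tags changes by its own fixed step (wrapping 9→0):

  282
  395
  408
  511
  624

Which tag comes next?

First digit: 2, 3, 4, 5, 6 → 7 (+1 each step, mod 10).
Second digit: +1 each step, mod 10, so 8, 9, 0, 1, 2 → 3.
Third digit — +3 each step, mod 10: 2, 5, 8, 1, 4 → 7.
Putting it together: 737.

737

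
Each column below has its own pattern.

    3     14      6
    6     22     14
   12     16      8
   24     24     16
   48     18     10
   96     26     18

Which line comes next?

First component: 3, 6, 12, 24, 48, 96 → 192 (×2 each step).
Second component goes 14, 22, 16, 24, 18, 26 → 20 (alternating steps +8, −6, +8, −6, …).
For the third component, always 8 less than the second component: 6, 14, 8, 16, 10, 18 → 12.
So the next line is 192  20  12.

192  20  12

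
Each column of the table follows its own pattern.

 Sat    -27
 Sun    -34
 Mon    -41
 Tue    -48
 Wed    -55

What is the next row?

Thu  -62

For the day, runs through the weekdays Mon→Sun: Sat, Sun, Mon, Tue, Wed → Thu.
Second component — −7 each step: -27, -34, -41, -48, -55 → -62.
So the next row is Thu  -62.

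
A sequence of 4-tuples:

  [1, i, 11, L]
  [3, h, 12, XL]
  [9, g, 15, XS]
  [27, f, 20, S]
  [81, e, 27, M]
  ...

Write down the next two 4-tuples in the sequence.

[243, d, 36, L], [729, c, 47, XL]

First entry: 1, 3, 9, 27, 81 → 243 → 729 (×3 each step).
For the letter, letters move back 1 place in the alphabet: i, h, g, f, e → d → c.
Third entry: 11, 12, 15, 20, 27 → 36 → 47 (differences are 1, 3, 5, … (increasing by 2 each time)).
For the size, runs through clothing sizes XS→XL: L, XL, XS, S, M → L → XL.
So the next two 4-tuples are [243, d, 36, L] and [729, c, 47, XL].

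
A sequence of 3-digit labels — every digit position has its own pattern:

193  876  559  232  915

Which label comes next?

First digit — −3 each step, mod 10: 1, 8, 5, 2, 9 → 6.
Second digit: 9, 7, 5, 3, 1 → 9 (−2 each step, mod 10).
Third digit — +3 each step, mod 10: 3, 6, 9, 2, 5 → 8.
Combining the parts gives 698.

698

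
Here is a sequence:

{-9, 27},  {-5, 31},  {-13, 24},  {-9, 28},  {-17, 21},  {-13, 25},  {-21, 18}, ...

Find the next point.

First slot: -9, -5, -13, -9, -17, -13, -21 → -17 (alternating steps +4, −8, +4, −8, …).
Second slot: 27, 31, 24, 28, 21, 25, 18 → 22 (alternating steps +4, −7, +4, −7, …).
Putting it together: {-17, 22}.

{-17, 22}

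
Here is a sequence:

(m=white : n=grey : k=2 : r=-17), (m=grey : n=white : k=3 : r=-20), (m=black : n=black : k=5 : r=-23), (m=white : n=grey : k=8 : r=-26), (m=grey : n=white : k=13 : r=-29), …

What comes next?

M: white, grey, black, white, grey → black (repeats white → grey → black).
N: repeats grey → white → black, so grey, white, black, grey, white → black.
K: 2, 3, 5, 8, 13 → 21 (each term is the sum of the two before it).
R: −3 each step, so -17, -20, -23, -26, -29 → -32.
Combining the parts gives (m=black : n=black : k=21 : r=-32).

(m=black : n=black : k=21 : r=-32)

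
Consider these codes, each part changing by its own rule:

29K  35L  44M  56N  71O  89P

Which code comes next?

First component: differences are 6, 9, 12, … (increasing by 3 each time); 29, 35, 44, 56, 71, 89 → 110.
Letter goes K, L, M, N, O, P → Q (letters move forward 1 place in the alphabet).
Combining the parts gives 110Q.

110Q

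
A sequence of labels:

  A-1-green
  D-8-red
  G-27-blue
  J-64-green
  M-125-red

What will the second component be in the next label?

Second component: 1, 8, 27, 64, 125 → 216 (perfect cubes: 1³, 2³, 3³, …).

216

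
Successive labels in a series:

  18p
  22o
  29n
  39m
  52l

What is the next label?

68k

First component — differences are 4, 7, 10, … (increasing by 3 each time): 18, 22, 29, 39, 52 → 68.
Letter: letters move back 1 place in the alphabet; p, o, n, m, l → k.
Combining the parts gives 68k.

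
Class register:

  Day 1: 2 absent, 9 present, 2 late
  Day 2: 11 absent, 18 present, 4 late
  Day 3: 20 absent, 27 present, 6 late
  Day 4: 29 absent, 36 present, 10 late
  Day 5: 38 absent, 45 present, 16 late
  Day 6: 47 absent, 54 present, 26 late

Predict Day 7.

56 absent, 63 present, 42 late

Absent — +9 each step: 2, 11, 20, 29, 38, 47 → 56.
Present: +9 each step; 9, 18, 27, 36, 45, 54 → 63.
Late goes 2, 4, 6, 10, 16, 26 → 42 (each term is the sum of the two before it).
Putting it together: 56 absent, 63 present, 42 late.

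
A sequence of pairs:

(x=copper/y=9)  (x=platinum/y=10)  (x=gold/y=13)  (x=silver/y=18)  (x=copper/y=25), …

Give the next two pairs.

(x=platinum/y=34), (x=gold/y=45)

X: repeats copper → platinum → gold → silver, so copper, platinum, gold, silver, copper → platinum → gold.
Y: 9, 10, 13, 18, 25 → 34 → 45 (differences are 1, 3, 5, … (increasing by 2 each time)).
Putting the parts together: (x=platinum/y=34) and then (x=gold/y=45).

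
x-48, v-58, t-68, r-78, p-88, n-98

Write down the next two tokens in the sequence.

Letter — letters move back 2 places in the alphabet: x, v, t, r, p, n → l → j.
For the second component, +10 each step: 48, 58, 68, 78, 88, 98 → 108 → 118.
So the next two tokens are l-108 and j-118.

l-108, j-118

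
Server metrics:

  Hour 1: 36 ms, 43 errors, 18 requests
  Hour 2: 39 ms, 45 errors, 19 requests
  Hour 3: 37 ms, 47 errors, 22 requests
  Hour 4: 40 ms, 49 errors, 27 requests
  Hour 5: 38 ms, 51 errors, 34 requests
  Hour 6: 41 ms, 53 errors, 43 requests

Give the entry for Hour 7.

Ms — alternating steps +3, −2, +3, −2, …: 36, 39, 37, 40, 38, 41 → 39.
Errors: +2 each step; 43, 45, 47, 49, 51, 53 → 55.
Requests: differences are 1, 3, 5, … (increasing by 2 each time); 18, 19, 22, 27, 34, 43 → 54.
Putting it together: 39 ms, 55 errors, 54 requests.

39 ms, 55 errors, 54 requests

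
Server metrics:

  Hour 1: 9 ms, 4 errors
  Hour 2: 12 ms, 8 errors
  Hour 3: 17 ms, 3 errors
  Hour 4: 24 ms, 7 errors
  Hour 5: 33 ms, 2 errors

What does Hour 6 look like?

44 ms, 6 errors

Ms: differences are 3, 5, 7, … (increasing by 2 each time), so 9, 12, 17, 24, 33 → 44.
Errors: alternating steps +4, −5, +4, −5, …; 4, 8, 3, 7, 2 → 6.
Putting it together: 44 ms, 6 errors.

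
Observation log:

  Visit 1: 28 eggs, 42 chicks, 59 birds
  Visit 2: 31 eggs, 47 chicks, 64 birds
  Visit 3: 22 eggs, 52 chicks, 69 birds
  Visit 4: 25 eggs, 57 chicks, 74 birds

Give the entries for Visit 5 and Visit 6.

16 eggs, 62 chicks, 79 birds; 19 eggs, 67 chicks, 84 birds

Eggs: alternating steps +3, −9, +3, −9, …; 28, 31, 22, 25 → 16 → 19.
Chicks goes 42, 47, 52, 57 → 62 → 67 (+5 each step).
Birds — +5 each step: 59, 64, 69, 74 → 79 → 84.
So the next two rows are 16 eggs, 62 chicks, 79 birds and 19 eggs, 67 chicks, 84 birds.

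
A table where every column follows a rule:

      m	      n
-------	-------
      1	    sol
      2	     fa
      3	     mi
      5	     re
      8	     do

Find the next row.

Column m: each term is the sum of the two before it; 1, 2, 3, 5, 8 → 13.
Column n: runs backward through the solfège scale do→ti, so sol, fa, mi, re, do → ti.
So the next row is 13  ti.

13  ti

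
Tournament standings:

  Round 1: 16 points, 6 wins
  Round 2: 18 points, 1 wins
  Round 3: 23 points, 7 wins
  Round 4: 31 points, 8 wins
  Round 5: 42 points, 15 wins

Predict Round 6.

56 points, 23 wins

Points — differences are 2, 5, 8, … (increasing by 3 each time): 16, 18, 23, 31, 42 → 56.
Wins — each term is the sum of the two before it: 6, 1, 7, 8, 15 → 23.
Putting it together: 56 points, 23 wins.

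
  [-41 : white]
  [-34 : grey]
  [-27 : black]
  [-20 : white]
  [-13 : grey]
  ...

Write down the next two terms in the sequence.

[-6 : black], [1 : white]

First entry — +7 each step: -41, -34, -27, -20, -13 → -6 → 1.
Shade goes white, grey, black, white, grey → black → white (repeats white → grey → black).
Putting the parts together: [-6 : black] and then [1 : white].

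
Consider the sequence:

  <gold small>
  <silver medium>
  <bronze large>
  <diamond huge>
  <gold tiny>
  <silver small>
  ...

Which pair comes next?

Rank: gold, silver, bronze, diamond, gold, silver → bronze (repeats gold → silver → bronze → diamond).
Size: small, medium, large, huge, tiny, small → medium (repeats small → medium → large → huge → tiny).
Combining the parts gives <bronze medium>.

<bronze medium>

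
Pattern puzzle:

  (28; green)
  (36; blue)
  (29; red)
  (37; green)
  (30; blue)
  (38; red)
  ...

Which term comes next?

For the first coordinate, alternating steps +8, −7, +8, −7, …: 28, 36, 29, 37, 30, 38 → 31.
Colour: repeats green → blue → red; green, blue, red, green, blue, red → green.
So the next term is (31; green).

(31; green)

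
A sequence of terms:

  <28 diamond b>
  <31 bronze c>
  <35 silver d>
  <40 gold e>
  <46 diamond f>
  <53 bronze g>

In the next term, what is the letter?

h

For the letter, letters move forward 1 place in the alphabet: b, c, d, e, f, g → h.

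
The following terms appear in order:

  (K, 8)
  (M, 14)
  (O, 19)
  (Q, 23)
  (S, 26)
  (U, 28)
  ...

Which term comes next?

(W, 29)

Letter: letters move forward 2 places in the alphabet; K, M, O, Q, S, U → W.
Second slot goes 8, 14, 19, 23, 26, 28 → 29 (differences are 6, 5, 4, … (decreasing by 1 each time)).
Combining the parts gives (W, 29).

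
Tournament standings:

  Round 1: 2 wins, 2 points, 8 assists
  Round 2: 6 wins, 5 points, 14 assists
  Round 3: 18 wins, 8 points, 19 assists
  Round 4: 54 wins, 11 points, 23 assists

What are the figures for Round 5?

162 wins, 14 points, 26 assists

For the wins, ×3 each step: 2, 6, 18, 54 → 162.
Points: +3 each step, so 2, 5, 8, 11 → 14.
Assists: 8, 14, 19, 23 → 26 (differences are 6, 5, 4, … (decreasing by 1 each time)).
Combining the parts gives 162 wins, 14 points, 26 assists.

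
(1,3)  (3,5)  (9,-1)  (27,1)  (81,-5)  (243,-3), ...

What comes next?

(729,-9)

First coordinate goes 1, 3, 9, 27, 81, 243 → 729 (×3 each step).
Second coordinate — alternating steps +2, −6, +2, −6, …: 3, 5, -1, 1, -5, -3 → -9.
So the next tuple is (729,-9).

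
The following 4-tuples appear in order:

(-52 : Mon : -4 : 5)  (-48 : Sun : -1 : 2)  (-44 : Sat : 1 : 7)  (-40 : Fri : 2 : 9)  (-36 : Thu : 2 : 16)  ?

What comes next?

(-32 : Wed : 1 : 25)

For the first coordinate, +4 each step: -52, -48, -44, -40, -36 → -32.
Day — runs backward through the weekdays Mon→Sun: Mon, Sun, Sat, Fri, Thu → Wed.
Third coordinate — differences are 3, 2, 1, … (decreasing by 1 each time): -4, -1, 1, 2, 2 → 1.
Fourth coordinate: 5, 2, 7, 9, 16 → 25 (each term is the sum of the two before it).
Combining the parts gives (-32 : Wed : 1 : 25).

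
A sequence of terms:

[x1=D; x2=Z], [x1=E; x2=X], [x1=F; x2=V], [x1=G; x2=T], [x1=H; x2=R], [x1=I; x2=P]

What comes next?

X1 goes D, E, F, G, H, I → J (letters move forward 1 place in the alphabet).
X2: letters move back 2 places in the alphabet, so Z, X, V, T, R, P → N.
Putting it together: [x1=J; x2=N].

[x1=J; x2=N]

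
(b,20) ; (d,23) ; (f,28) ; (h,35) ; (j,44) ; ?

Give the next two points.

Letter: b, d, f, h, j → l → n (letters move forward 2 places in the alphabet).
Second slot: 20, 23, 28, 35, 44 → 55 → 68 (differences are 3, 5, 7, … (increasing by 2 each time)).
So the next two points are (l,55) and (n,68).

(l,55), (n,68)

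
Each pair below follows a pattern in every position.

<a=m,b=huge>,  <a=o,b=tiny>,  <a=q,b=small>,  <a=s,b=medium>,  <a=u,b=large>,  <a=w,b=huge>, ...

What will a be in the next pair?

y

For the a, letters move forward 2 places in the alphabet: m, o, q, s, u, w → y.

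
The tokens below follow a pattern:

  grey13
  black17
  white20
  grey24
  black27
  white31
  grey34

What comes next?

Shade: repeats grey → black → white, so grey, black, white, grey, black, white, grey → black.
Second component: alternating steps +4, +3, +4, +3, …, so 13, 17, 20, 24, 27, 31, 34 → 38.
Putting it together: black38.

black38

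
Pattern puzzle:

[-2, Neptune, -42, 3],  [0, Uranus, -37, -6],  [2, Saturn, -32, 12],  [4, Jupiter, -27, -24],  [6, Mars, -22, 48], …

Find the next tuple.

First slot: +2 each step, so -2, 0, 2, 4, 6 → 8.
Planet goes Neptune, Uranus, Saturn, Jupiter, Mars → Earth (runs backward through the planets Mercury→Neptune).
Third slot: +5 each step, so -42, -37, -32, -27, -22 → -17.
Fourth slot: ×(-2) each step; 3, -6, 12, -24, 48 → -96.
Combining the parts gives [8, Earth, -17, -96].

[8, Earth, -17, -96]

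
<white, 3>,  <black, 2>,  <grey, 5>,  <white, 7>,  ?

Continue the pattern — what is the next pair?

<black, 12>

Shade — repeats white → black → grey: white, black, grey, white → black.
Second entry: each term is the sum of the two before it, so 3, 2, 5, 7 → 12.
So the next pair is <black, 12>.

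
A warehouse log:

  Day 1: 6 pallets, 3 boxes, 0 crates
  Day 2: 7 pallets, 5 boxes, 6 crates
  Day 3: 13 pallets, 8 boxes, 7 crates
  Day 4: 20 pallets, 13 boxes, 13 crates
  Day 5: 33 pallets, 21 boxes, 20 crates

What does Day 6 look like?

53 pallets, 34 boxes, 33 crates

Pallets goes 6, 7, 13, 20, 33 → 53 (each term is the sum of the two before it).
Boxes goes 3, 5, 8, 13, 21 → 34 (each term is the sum of the two before it).
Crates: always the previous value of the pallets; 0, 6, 7, 13, 20 → 33.
Putting it together: 53 pallets, 34 boxes, 33 crates.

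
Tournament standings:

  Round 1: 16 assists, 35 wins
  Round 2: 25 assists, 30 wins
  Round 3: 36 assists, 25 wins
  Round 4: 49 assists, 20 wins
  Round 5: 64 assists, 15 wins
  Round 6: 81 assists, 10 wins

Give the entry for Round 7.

Assists: perfect squares: 4², 5², 6², …, so 16, 25, 36, 49, 64, 81 → 100.
Wins — −5 each step: 35, 30, 25, 20, 15, 10 → 5.
Combining the parts gives 100 assists, 5 wins.

100 assists, 5 wins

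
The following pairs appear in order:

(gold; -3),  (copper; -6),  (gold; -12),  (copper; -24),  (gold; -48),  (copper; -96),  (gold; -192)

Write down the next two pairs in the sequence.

Metal: alternates gold ↔ copper, so gold, copper, gold, copper, gold, copper, gold → copper → gold.
Second coordinate: ×2 each step; -3, -6, -12, -24, -48, -96, -192 → -384 → -768.
So the next two pairs are (copper; -384) and (gold; -768).

(copper; -384), (gold; -768)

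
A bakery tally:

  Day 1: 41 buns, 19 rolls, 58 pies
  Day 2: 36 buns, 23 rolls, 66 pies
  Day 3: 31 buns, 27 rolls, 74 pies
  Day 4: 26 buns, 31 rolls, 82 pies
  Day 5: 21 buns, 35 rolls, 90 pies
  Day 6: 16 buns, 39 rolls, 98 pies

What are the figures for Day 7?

11 buns, 43 rolls, 106 pies

Buns: −5 each step, so 41, 36, 31, 26, 21, 16 → 11.
For the rolls, +4 each step: 19, 23, 27, 31, 35, 39 → 43.
Pies: +8 each step; 58, 66, 74, 82, 90, 98 → 106.
Combining the parts gives 11 buns, 43 rolls, 106 pies.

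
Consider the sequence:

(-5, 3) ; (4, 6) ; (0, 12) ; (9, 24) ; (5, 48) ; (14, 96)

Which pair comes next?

(10, 192)

First slot goes -5, 4, 0, 9, 5, 14 → 10 (alternating steps +9, −4, +9, −4, …).
Second slot goes 3, 6, 12, 24, 48, 96 → 192 (×2 each step).
Putting it together: (10, 192).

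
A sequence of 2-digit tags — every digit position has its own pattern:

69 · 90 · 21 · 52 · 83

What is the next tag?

14

First digit: 6, 9, 2, 5, 8 → 1 (+3 each step, mod 10).
Second digit: +1 each step, mod 10; 9, 0, 1, 2, 3 → 4.
So the next tag is 14.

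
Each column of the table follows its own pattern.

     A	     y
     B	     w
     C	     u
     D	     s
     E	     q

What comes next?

First letter — letters move forward 1 place in the alphabet: A, B, C, D, E → F.
Second letter goes y, w, u, s, q → o (letters move back 2 places in the alphabet).
So the next line is F  o.

F  o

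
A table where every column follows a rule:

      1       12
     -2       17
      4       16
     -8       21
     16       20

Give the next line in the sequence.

For the first component, ×(-2) each step: 1, -2, 4, -8, 16 → -32.
Second component goes 12, 17, 16, 21, 20 → 25 (alternating steps +5, −1, +5, −1, …).
So the next line is -32  25.

-32  25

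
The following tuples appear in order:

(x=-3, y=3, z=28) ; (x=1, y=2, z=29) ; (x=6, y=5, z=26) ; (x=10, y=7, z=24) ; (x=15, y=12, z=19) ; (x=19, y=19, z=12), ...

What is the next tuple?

X: alternating steps +4, +5, +4, +5, …; -3, 1, 6, 10, 15, 19 → 24.
Y: 3, 2, 5, 7, 12, 19 → 31 (each term is the sum of the two before it).
Z goes 28, 29, 26, 24, 19, 12 → 0 (together with the y always sums to 31).
Putting it together: (x=24, y=31, z=0).

(x=24, y=31, z=0)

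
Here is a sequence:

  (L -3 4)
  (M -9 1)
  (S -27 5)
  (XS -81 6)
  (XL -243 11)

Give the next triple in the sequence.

Size: L, M, S, XS, XL → L (runs backward through clothing sizes XS→XL).
For the second part, ×3 each step: -3, -9, -27, -81, -243 → -729.
Third part goes 4, 1, 5, 6, 11 → 17 (each term is the sum of the two before it).
Combining the parts gives (L -729 17).

(L -729 17)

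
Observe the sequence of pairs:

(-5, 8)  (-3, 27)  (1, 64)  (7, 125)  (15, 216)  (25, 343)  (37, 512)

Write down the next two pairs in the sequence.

(51, 729), (67, 1000)

First slot: -5, -3, 1, 7, 15, 25, 37 → 51 → 67 (differences are 2, 4, 6, … (increasing by 2 each time)).
Second slot: 8, 27, 64, 125, 216, 343, 512 → 729 → 1000 (perfect cubes: 2³, 3³, 4³, …).
So the next two pairs are (51, 729) and (67, 1000).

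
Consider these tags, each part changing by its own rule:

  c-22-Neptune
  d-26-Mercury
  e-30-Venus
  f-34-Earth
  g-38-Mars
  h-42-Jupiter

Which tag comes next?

i-46-Saturn

Letter: letters move forward 1 place in the alphabet; c, d, e, f, g, h → i.
Second component: 22, 26, 30, 34, 38, 42 → 46 (+4 each step).
Planet: runs through the planets Mercury→Neptune, so Neptune, Mercury, Venus, Earth, Mars, Jupiter → Saturn.
Combining the parts gives i-46-Saturn.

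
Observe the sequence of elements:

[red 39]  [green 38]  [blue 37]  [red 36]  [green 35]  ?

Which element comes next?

Colour: repeats red → green → blue; red, green, blue, red, green → blue.
Second coordinate goes 39, 38, 37, 36, 35 → 34 (−1 each step).
So the next element is [blue 34].

[blue 34]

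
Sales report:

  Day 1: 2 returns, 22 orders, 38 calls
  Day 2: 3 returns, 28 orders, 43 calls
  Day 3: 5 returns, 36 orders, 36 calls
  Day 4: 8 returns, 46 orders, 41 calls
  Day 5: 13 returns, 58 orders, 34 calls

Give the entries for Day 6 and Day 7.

21 returns, 72 orders, 39 calls; 34 returns, 88 orders, 32 calls

For the returns, each term is the sum of the two before it: 2, 3, 5, 8, 13 → 21 → 34.
Orders: 22, 28, 36, 46, 58 → 72 → 88 (differences are 6, 8, 10, … (increasing by 2 each time)).
For the calls, alternating steps +5, −7, +5, −7, …: 38, 43, 36, 41, 34 → 39 → 32.
So the next two records are 21 returns, 72 orders, 39 calls and 34 returns, 88 orders, 32 calls.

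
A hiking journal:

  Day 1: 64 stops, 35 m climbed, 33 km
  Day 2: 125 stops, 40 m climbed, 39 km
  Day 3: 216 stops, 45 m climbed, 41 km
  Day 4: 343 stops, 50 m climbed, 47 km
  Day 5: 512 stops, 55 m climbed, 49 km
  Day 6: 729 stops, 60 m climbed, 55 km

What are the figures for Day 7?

1000 stops, 65 m climbed, 57 km

For the stops, perfect cubes: 4³, 5³, 6³, …: 64, 125, 216, 343, 512, 729 → 1000.
M climbed: 35, 40, 45, 50, 55, 60 → 65 (+5 each step).
Km: 33, 39, 41, 47, 49, 55 → 57 (alternating steps +6, +2, +6, +2, …).
Combining the parts gives 1000 stops, 65 m climbed, 57 km.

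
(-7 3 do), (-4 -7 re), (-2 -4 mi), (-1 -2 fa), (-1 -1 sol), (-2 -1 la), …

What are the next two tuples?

(-4 -2 ti), (-7 -4 do)

For the first part, differences are 3, 2, 1, … (decreasing by 1 each time): -7, -4, -2, -1, -1, -2 → -4 → -7.
Second part goes 3, -7, -4, -2, -1, -1 → -2 → -4 (always the previous value of the first part).
For the note, runs through the solfège scale do→ti: do, re, mi, fa, sol, la → ti → do.
Putting the parts together: (-4 -2 ti) and then (-7 -4 do).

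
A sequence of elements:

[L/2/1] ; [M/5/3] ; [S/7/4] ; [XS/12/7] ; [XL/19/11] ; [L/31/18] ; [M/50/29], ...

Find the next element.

[S/81/47]

Size: L, M, S, XS, XL, L, M → S (repeats L → M → S → XS → XL).
Second part goes 2, 5, 7, 12, 19, 31, 50 → 81 (each term is the sum of the two before it).
Third part: each term is the sum of the two before it; 1, 3, 4, 7, 11, 18, 29 → 47.
Putting it together: [S/81/47].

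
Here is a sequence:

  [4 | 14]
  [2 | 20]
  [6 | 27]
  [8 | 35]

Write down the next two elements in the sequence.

[14 | 44], [22 | 54]

First component — each term is the sum of the two before it: 4, 2, 6, 8 → 14 → 22.
Second component: 14, 20, 27, 35 → 44 → 54 (differences are 6, 7, 8, … (increasing by 1 each time)).
So the next two elements are [14 | 44] and [22 | 54].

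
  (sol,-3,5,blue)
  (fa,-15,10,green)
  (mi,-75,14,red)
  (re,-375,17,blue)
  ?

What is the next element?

Note: runs backward through the solfège scale do→ti, so sol, fa, mi, re → do.
For the second value, ×5 each step: -3, -15, -75, -375 → -1875.
Third value goes 5, 10, 14, 17 → 19 (differences are 5, 4, 3, … (decreasing by 1 each time)).
Colour: repeats blue → green → red, so blue, green, red, blue → green.
Putting it together: (do,-1875,19,green).

(do,-1875,19,green)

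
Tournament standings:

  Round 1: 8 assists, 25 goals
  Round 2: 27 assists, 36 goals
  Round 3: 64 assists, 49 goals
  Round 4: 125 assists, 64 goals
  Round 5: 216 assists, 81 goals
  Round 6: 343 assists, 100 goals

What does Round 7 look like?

512 assists, 121 goals

For the assists, perfect cubes: 2³, 3³, 4³, …: 8, 27, 64, 125, 216, 343 → 512.
Goals: perfect squares: 5², 6², 7², …, so 25, 36, 49, 64, 81, 100 → 121.
Combining the parts gives 512 assists, 121 goals.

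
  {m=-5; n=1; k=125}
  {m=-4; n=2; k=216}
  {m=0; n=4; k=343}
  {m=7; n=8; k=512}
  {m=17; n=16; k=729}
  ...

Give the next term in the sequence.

M — differences are 1, 4, 7, … (increasing by 3 each time): -5, -4, 0, 7, 17 → 30.
N — ×2 each step: 1, 2, 4, 8, 16 → 32.
K: perfect cubes: 5³, 6³, 7³, …; 125, 216, 343, 512, 729 → 1000.
Combining the parts gives {m=30; n=32; k=1000}.

{m=30; n=32; k=1000}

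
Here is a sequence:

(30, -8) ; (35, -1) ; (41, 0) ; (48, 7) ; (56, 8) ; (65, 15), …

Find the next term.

(75, 16)

First component: 30, 35, 41, 48, 56, 65 → 75 (differences are 5, 6, 7, … (increasing by 1 each time)).
Second component: alternating steps +7, +1, +7, +1, …, so -8, -1, 0, 7, 8, 15 → 16.
Combining the parts gives (75, 16).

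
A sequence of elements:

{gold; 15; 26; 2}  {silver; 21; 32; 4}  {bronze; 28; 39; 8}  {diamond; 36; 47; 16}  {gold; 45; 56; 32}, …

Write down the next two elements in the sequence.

Rank: repeats gold → silver → bronze → diamond; gold, silver, bronze, diamond, gold → silver → bronze.
Second coordinate — differences are 6, 7, 8, … (increasing by 1 each time): 15, 21, 28, 36, 45 → 55 → 66.
Third coordinate: 26, 32, 39, 47, 56 → 66 → 77 (differences are 6, 7, 8, … (increasing by 1 each time)).
Fourth coordinate: ×2 each step; 2, 4, 8, 16, 32 → 64 → 128.
Putting the parts together: {silver; 55; 66; 64} and then {bronze; 66; 77; 128}.

{silver; 55; 66; 64}, {bronze; 66; 77; 128}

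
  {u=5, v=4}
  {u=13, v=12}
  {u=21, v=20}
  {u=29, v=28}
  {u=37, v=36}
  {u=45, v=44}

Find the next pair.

U — +8 each step: 5, 13, 21, 29, 37, 45 → 53.
V: always 1 less than the u, so 4, 12, 20, 28, 36, 44 → 52.
Putting it together: {u=53, v=52}.

{u=53, v=52}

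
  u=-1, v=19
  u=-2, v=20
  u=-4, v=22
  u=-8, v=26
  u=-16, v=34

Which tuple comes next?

u=-32, v=50

U: ×2 each step; -1, -2, -4, -8, -16 → -32.
V goes 19, 20, 22, 26, 34 → 50 (together with the u always sums to 18).
Combining the parts gives u=-32, v=50.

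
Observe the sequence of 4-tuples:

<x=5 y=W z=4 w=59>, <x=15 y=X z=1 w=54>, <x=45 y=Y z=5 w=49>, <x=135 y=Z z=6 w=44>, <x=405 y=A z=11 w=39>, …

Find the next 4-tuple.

X goes 5, 15, 45, 135, 405 → 1215 (×3 each step).
Y — letters move forward 1 place in the alphabet, wrapping Z→A: W, X, Y, Z, A → B.
Z: each term is the sum of the two before it, so 4, 1, 5, 6, 11 → 17.
W: −5 each step, so 59, 54, 49, 44, 39 → 34.
Putting it together: <x=1215 y=B z=17 w=34>.

<x=1215 y=B z=17 w=34>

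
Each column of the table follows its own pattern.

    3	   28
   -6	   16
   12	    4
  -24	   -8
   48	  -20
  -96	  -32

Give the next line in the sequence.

First component: ×(-2) each step, so 3, -6, 12, -24, 48, -96 → 192.
Second component: −12 each step, so 28, 16, 4, -8, -20, -32 → -44.
So the next line is 192  -44.

192  -44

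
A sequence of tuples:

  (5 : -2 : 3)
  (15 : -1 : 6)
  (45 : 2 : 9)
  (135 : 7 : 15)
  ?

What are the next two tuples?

First entry: ×3 each step, so 5, 15, 45, 135 → 405 → 1215.
Second entry — differences are 1, 3, 5, … (increasing by 2 each time): -2, -1, 2, 7 → 14 → 23.
For the third entry, each term is the sum of the two before it: 3, 6, 9, 15 → 24 → 39.
So the next two tuples are (405 : 14 : 24) and (1215 : 23 : 39).

(405 : 14 : 24), (1215 : 23 : 39)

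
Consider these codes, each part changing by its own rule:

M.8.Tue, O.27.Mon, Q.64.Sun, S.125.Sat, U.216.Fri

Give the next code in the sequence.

W.343.Thu

Letter: letters move forward 2 places in the alphabet, so M, O, Q, S, U → W.
Second component: 8, 27, 64, 125, 216 → 343 (perfect cubes: 2³, 3³, 4³, …).
For the day, runs backward through the weekdays Mon→Sun: Tue, Mon, Sun, Sat, Fri → Thu.
Combining the parts gives W.343.Thu.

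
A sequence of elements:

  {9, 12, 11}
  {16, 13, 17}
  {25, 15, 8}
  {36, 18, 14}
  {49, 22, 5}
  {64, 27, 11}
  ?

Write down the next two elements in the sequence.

First value: perfect squares: 3², 4², 5², …; 9, 16, 25, 36, 49, 64 → 81 → 100.
Second value — differences are 1, 2, 3, … (increasing by 1 each time): 12, 13, 15, 18, 22, 27 → 33 → 40.
For the third value, alternating steps +6, −9, +6, −9, …: 11, 17, 8, 14, 5, 11 → 2 → 8.
Putting the parts together: {81, 33, 2} and then {100, 40, 8}.

{81, 33, 2}, {100, 40, 8}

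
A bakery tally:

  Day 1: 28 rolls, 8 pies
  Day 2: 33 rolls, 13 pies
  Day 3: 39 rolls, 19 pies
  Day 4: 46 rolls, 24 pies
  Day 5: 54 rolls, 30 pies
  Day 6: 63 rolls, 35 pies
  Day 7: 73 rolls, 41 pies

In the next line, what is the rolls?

84

Rolls: differences are 5, 6, 7, … (increasing by 1 each time), so 28, 33, 39, 46, 54, 63, 73 → 84.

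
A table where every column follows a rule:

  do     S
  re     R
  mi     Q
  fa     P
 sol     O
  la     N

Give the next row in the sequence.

Note: runs through the solfège scale do→ti, so do, re, mi, fa, sol, la → ti.
For the letter, letters move back 1 place in the alphabet: S, R, Q, P, O, N → M.
Combining the parts gives ti  M.

ti  M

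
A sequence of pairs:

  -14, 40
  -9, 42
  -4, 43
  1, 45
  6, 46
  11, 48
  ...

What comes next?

First entry goes -14, -9, -4, 1, 6, 11 → 16 (+5 each step).
Second entry: 40, 42, 43, 45, 46, 48 → 49 (alternating steps +2, +1, +2, +1, …).
Combining the parts gives 16, 49.

16, 49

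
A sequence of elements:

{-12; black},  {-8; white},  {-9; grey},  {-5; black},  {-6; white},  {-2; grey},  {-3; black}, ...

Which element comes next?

First coordinate — alternating steps +4, −1, +4, −1, …: -12, -8, -9, -5, -6, -2, -3 → 1.
Shade — repeats black → white → grey: black, white, grey, black, white, grey, black → white.
So the next element is {1; white}.

{1; white}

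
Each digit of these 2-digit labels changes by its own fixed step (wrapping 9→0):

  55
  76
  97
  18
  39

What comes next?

50

For the first digit, +2 each step, mod 10: 5, 7, 9, 1, 3 → 5.
For the second digit, +1 each step, mod 10: 5, 6, 7, 8, 9 → 0.
So the next label is 50.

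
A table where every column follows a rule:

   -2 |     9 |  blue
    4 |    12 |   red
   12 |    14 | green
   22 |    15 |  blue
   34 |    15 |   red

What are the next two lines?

48  14  green; 64  12  blue

First component: differences are 6, 8, 10, … (increasing by 2 each time); -2, 4, 12, 22, 34 → 48 → 64.
Second component — differences are 3, 2, 1, … (decreasing by 1 each time): 9, 12, 14, 15, 15 → 14 → 12.
For the colour, repeats blue → red → green: blue, red, green, blue, red → green → blue.
So the next two lines are 48  14  green and 64  12  blue.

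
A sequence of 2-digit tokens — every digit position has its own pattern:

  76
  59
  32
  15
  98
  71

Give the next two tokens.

54 then 37

For the first digit, −2 each step, mod 10: 7, 5, 3, 1, 9, 7 → 5 → 3.
Second digit goes 6, 9, 2, 5, 8, 1 → 4 → 7 (+3 each step, mod 10).
So the next two tokens are 54 and 37.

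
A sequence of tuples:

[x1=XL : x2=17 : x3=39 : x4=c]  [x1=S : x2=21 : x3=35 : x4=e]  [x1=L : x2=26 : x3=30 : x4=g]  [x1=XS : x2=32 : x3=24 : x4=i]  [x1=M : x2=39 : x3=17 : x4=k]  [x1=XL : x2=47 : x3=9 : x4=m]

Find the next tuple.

X1: repeats XL → S → L → XS → M; XL, S, L, XS, M, XL → S.
X2: 17, 21, 26, 32, 39, 47 → 56 (differences are 4, 5, 6, … (increasing by 1 each time)).
X3: together with the x2 always sums to 56, so 39, 35, 30, 24, 17, 9 → 0.
X4 — letters move forward 2 places in the alphabet: c, e, g, i, k, m → o.
Putting it together: [x1=S : x2=56 : x3=0 : x4=o].

[x1=S : x2=56 : x3=0 : x4=o]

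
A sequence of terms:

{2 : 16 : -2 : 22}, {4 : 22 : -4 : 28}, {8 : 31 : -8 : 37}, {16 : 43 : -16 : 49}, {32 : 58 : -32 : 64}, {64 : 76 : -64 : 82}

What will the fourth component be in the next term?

103

For the first component, ×2 each step: 2, 4, 8, 16, 32, 64 → 128.
Second component: 16, 22, 31, 43, 58, 76 → 97 (differences are 6, 9, 12, … (increasing by 3 each time)).
Third component: -2, -4, -8, -16, -32, -64 → -128 (×2 each step).
For the fourth component, always 6 more than the second component: 22, 28, 37, 49, 64, 82 → 103.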